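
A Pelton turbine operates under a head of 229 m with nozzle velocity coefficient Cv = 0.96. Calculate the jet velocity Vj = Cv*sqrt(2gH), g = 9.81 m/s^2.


Vj = 0.96 * sqrt(2*9.81*229) = 64.3485 m/s


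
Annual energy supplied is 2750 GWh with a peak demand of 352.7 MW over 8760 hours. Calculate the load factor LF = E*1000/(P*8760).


LF = 2750 * 1000 / (352.7 * 8760) = 0.8901


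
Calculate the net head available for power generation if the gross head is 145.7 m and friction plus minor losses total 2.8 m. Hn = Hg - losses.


Hn = 145.7 - 2.8 = 142.9000 m


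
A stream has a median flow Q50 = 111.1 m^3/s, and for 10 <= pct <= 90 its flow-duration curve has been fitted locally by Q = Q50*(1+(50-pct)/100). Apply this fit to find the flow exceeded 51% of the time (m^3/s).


Q = 111.1 * (1 + (50 - 51)/100) = 109.9890 m^3/s


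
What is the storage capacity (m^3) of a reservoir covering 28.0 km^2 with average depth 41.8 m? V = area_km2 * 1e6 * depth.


V = 28.0 * 1e6 * 41.8 = 1.1704e+09 m^3


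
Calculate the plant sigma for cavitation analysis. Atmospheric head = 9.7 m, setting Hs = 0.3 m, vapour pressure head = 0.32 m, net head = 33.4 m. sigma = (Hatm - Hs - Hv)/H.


sigma = (9.7 - 0.3 - 0.32) / 33.4 = 0.2719


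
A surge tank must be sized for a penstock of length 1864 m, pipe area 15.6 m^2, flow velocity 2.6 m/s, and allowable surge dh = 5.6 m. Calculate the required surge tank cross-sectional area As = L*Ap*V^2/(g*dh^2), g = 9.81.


As = 1864 * 15.6 * 2.6^2 / (9.81 * 5.6^2) = 638.9577 m^2


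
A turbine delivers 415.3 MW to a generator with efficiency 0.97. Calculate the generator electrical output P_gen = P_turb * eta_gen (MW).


P_gen = 415.3 * 0.97 = 402.8410 MW


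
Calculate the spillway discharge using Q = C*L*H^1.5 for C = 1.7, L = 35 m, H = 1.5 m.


Q = 1.7 * 35 * 1.5^1.5 = 109.3085 m^3/s


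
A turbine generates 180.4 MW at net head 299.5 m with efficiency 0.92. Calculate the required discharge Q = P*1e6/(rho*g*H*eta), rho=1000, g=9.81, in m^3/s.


Q = 180.4 * 1e6 / (1000 * 9.81 * 299.5 * 0.92) = 66.7395 m^3/s


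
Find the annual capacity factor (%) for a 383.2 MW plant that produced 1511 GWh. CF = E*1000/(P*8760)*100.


CF = 1511 * 1000 / (383.2 * 8760) * 100 = 45.0127 %


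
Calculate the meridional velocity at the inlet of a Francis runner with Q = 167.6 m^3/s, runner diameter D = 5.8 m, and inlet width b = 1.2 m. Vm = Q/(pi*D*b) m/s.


Vm = 167.6 / (pi * 5.8 * 1.2) = 7.6650 m/s


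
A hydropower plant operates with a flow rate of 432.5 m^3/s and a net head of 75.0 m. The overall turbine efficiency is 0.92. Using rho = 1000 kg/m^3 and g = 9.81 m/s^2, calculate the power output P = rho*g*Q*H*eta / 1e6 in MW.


P = 1000 * 9.81 * 432.5 * 75.0 * 0.92 / 1e6 = 292.7549 MW


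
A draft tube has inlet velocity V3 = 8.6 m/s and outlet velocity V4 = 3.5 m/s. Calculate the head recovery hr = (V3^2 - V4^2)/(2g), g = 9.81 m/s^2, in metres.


hr = (8.6^2 - 3.5^2) / (2*9.81) = 3.1453 m


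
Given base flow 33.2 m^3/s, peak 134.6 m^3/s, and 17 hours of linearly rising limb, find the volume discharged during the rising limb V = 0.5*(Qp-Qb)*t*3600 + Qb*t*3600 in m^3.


V = 0.5*(134.6 - 33.2)*17*3600 + 33.2*17*3600 = 5.1347e+06 m^3


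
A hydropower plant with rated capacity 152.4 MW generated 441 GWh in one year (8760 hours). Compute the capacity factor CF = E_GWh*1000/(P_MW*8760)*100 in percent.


CF = 441 * 1000 / (152.4 * 8760) * 100 = 33.0331 %


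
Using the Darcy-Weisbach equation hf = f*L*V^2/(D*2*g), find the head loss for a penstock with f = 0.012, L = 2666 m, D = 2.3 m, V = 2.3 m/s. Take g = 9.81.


hf = 0.012 * 2666 * 2.3^2 / (2.3 * 2 * 9.81) = 3.7503 m


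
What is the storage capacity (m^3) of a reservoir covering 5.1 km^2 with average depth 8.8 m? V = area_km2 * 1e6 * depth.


V = 5.1 * 1e6 * 8.8 = 4.4880e+07 m^3


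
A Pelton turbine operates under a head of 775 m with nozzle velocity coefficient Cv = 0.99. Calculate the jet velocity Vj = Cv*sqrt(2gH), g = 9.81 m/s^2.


Vj = 0.99 * sqrt(2*9.81*775) = 122.0775 m/s


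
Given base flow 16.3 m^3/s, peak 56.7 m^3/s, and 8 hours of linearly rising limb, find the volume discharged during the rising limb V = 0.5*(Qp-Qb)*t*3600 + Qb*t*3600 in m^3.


V = 0.5*(56.7 - 16.3)*8*3600 + 16.3*8*3600 = 1.0512e+06 m^3


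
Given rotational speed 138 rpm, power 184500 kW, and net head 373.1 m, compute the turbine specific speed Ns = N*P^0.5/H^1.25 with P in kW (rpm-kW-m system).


Ns = 138 * 184500^0.5 / 373.1^1.25 = 36.1490


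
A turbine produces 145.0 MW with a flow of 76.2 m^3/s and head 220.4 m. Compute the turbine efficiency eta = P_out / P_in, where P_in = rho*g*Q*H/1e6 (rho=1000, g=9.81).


P_in = 1000 * 9.81 * 76.2 * 220.4 / 1e6 = 164.7538 MW
eta = 145.0 / 164.7538 = 0.8801


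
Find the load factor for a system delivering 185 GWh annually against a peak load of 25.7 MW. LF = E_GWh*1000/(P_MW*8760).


LF = 185 * 1000 / (25.7 * 8760) = 0.8217


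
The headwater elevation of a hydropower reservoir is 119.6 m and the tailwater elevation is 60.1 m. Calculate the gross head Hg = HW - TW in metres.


Hg = 119.6 - 60.1 = 59.5000 m


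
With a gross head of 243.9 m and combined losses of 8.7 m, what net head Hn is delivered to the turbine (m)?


Hn = 243.9 - 8.7 = 235.2000 m


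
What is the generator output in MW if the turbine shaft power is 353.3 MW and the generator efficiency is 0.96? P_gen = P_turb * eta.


P_gen = 353.3 * 0.96 = 339.1680 MW


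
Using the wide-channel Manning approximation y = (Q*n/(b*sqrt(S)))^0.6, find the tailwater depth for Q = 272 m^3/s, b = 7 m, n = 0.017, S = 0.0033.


y = (272 * 0.017 / (7 * 0.0033^0.5))^0.6 = 4.3291 m


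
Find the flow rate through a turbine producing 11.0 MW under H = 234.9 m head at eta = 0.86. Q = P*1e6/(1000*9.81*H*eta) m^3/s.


Q = 11.0 * 1e6 / (1000 * 9.81 * 234.9 * 0.86) = 5.5506 m^3/s


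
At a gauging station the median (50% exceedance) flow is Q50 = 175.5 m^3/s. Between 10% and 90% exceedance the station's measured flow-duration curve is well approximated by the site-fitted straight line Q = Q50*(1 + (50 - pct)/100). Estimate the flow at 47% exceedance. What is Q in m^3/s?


Q = 175.5 * (1 + (50 - 47)/100) = 180.7650 m^3/s


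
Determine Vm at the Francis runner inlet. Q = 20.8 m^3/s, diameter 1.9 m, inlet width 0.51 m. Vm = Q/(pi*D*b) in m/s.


Vm = 20.8 / (pi * 1.9 * 0.51) = 6.8327 m/s


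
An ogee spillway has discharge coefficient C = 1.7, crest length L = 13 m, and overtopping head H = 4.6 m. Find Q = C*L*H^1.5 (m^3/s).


Q = 1.7 * 13 * 4.6^1.5 = 218.0364 m^3/s


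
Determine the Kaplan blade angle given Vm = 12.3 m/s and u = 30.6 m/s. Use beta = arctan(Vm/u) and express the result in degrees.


beta = arctan(12.3 / 30.6) = 21.8982 degrees


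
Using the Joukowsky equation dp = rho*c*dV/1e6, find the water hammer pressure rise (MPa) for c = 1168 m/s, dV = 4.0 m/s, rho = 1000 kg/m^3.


dp = 1000 * 1168 * 4.0 / 1e6 = 4.6720 MPa


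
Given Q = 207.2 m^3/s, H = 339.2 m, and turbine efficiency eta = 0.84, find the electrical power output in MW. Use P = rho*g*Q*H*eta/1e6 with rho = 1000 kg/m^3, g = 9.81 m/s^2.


P = 1000 * 9.81 * 207.2 * 339.2 * 0.84 / 1e6 = 579.1538 MW


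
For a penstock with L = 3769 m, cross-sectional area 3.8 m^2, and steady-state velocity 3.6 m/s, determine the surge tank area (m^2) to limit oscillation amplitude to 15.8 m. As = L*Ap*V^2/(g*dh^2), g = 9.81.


As = 3769 * 3.8 * 3.6^2 / (9.81 * 15.8^2) = 75.7934 m^2


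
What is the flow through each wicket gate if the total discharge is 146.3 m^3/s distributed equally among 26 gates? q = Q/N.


q = 146.3 / 26 = 5.6269 m^3/s


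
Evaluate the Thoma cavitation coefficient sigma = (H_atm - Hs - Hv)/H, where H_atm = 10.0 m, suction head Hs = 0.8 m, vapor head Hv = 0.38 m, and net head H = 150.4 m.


sigma = (10.0 - 0.8 - 0.38) / 150.4 = 0.0586


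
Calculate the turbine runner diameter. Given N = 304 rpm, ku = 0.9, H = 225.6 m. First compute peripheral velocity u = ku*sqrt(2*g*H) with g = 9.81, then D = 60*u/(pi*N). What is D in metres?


u = 0.9 * sqrt(2*9.81*225.6) = 59.8772 m/s
D = 60 * 59.8772 / (pi * 304) = 3.7617 m


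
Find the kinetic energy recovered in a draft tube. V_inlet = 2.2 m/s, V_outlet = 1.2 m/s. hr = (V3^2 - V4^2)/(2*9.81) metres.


hr = (2.2^2 - 1.2^2) / (2*9.81) = 0.1733 m


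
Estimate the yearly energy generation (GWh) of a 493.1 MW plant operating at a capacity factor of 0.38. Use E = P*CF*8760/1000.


E = 493.1 * 0.38 * 8760 / 1000 = 1641.4313 GWh


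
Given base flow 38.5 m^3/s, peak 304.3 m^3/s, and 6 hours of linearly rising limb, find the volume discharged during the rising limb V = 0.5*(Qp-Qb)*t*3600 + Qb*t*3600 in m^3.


V = 0.5*(304.3 - 38.5)*6*3600 + 38.5*6*3600 = 3.7022e+06 m^3


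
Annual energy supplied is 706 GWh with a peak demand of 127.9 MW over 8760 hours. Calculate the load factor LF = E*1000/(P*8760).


LF = 706 * 1000 / (127.9 * 8760) = 0.6301


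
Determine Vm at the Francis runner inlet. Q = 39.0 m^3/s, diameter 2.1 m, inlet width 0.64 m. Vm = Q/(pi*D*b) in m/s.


Vm = 39.0 / (pi * 2.1 * 0.64) = 9.2367 m/s


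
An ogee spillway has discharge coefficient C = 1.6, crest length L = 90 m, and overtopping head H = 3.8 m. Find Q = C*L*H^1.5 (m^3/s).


Q = 1.6 * 90 * 3.8^1.5 = 1066.6892 m^3/s


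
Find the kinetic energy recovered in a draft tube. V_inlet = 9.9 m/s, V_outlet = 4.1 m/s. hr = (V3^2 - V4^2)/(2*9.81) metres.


hr = (9.9^2 - 4.1^2) / (2*9.81) = 4.1386 m


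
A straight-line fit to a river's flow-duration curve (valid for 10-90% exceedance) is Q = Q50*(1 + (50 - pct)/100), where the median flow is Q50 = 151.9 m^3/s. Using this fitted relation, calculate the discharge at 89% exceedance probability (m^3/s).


Q = 151.9 * (1 + (50 - 89)/100) = 92.6590 m^3/s


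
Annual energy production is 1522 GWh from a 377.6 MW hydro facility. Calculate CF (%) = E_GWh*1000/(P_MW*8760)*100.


CF = 1522 * 1000 / (377.6 * 8760) * 100 = 46.0128 %


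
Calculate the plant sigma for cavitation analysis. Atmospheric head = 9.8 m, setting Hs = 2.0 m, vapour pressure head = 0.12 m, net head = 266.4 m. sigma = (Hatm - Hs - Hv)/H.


sigma = (9.8 - 2.0 - 0.12) / 266.4 = 0.0288


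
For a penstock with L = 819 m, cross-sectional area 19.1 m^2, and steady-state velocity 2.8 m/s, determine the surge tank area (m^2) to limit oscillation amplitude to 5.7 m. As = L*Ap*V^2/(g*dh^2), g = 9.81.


As = 819 * 19.1 * 2.8^2 / (9.81 * 5.7^2) = 384.7819 m^2


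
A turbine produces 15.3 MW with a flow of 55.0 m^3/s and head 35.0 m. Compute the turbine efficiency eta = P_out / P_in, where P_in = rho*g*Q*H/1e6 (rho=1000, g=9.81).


P_in = 1000 * 9.81 * 55.0 * 35.0 / 1e6 = 18.8843 MW
eta = 15.3 / 18.8843 = 0.8102


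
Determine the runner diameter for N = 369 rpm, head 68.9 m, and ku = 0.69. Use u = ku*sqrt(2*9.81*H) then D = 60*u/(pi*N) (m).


u = 0.69 * sqrt(2*9.81*68.9) = 25.3693 m/s
D = 60 * 25.3693 / (pi * 369) = 1.3131 m


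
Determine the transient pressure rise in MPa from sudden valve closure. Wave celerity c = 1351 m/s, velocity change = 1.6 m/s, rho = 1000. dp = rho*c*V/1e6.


dp = 1000 * 1351 * 1.6 / 1e6 = 2.1616 MPa


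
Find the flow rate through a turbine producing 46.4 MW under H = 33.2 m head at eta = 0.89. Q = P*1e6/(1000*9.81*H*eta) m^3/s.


Q = 46.4 * 1e6 / (1000 * 9.81 * 33.2 * 0.89) = 160.0740 m^3/s


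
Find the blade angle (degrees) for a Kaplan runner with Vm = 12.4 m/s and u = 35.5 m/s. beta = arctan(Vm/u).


beta = arctan(12.4 / 35.5) = 19.2541 degrees


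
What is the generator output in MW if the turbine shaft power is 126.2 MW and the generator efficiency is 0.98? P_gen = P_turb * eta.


P_gen = 126.2 * 0.98 = 123.6760 MW


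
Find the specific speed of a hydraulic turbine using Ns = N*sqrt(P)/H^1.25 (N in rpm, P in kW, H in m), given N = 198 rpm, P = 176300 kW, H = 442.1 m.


Ns = 198 * 176300^0.5 / 442.1^1.25 = 41.0101


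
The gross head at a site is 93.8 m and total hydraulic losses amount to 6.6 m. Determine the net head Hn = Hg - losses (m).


Hn = 93.8 - 6.6 = 87.2000 m


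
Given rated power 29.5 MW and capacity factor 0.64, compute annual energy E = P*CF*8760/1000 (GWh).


E = 29.5 * 0.64 * 8760 / 1000 = 165.3888 GWh


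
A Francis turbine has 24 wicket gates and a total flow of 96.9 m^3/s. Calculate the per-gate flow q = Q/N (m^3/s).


q = 96.9 / 24 = 4.0375 m^3/s


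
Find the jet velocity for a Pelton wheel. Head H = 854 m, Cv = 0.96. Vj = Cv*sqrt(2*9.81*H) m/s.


Vj = 0.96 * sqrt(2*9.81*854) = 124.2652 m/s


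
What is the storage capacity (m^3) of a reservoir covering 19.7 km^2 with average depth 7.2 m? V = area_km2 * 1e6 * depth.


V = 19.7 * 1e6 * 7.2 = 1.4184e+08 m^3


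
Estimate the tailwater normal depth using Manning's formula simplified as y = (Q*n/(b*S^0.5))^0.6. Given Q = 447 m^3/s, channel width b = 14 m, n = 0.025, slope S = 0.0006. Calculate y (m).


y = (447 * 0.025 / (14 * 0.0006^0.5))^0.6 = 8.0877 m


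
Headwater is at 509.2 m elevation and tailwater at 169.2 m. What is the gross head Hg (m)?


Hg = 509.2 - 169.2 = 340.0000 m


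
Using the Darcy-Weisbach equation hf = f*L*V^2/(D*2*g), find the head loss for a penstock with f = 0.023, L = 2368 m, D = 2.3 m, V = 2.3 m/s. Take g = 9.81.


hf = 0.023 * 2368 * 2.3^2 / (2.3 * 2 * 9.81) = 6.3847 m


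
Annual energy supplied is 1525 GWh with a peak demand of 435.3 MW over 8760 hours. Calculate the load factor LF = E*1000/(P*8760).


LF = 1525 * 1000 / (435.3 * 8760) = 0.3999


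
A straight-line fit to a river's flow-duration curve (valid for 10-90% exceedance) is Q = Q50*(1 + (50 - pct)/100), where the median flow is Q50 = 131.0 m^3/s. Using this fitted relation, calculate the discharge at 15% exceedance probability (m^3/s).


Q = 131.0 * (1 + (50 - 15)/100) = 176.8500 m^3/s


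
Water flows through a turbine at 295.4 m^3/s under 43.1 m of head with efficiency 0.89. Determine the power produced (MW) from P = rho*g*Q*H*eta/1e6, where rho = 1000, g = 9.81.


P = 1000 * 9.81 * 295.4 * 43.1 * 0.89 / 1e6 = 111.1595 MW


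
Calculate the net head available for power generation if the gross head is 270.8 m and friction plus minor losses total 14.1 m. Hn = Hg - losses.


Hn = 270.8 - 14.1 = 256.7000 m


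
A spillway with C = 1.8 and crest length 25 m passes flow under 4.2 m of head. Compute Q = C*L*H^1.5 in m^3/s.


Q = 1.8 * 25 * 4.2^1.5 = 387.3347 m^3/s


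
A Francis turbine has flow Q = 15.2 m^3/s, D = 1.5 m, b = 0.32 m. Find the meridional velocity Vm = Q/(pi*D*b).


Vm = 15.2 / (pi * 1.5 * 0.32) = 10.0798 m/s


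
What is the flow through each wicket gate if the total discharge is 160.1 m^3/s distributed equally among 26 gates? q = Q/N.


q = 160.1 / 26 = 6.1577 m^3/s


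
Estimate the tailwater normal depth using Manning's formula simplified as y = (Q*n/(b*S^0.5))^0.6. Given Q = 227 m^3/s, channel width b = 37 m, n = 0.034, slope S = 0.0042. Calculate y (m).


y = (227 * 0.034 / (37 * 0.0042^0.5))^0.6 = 2.0165 m


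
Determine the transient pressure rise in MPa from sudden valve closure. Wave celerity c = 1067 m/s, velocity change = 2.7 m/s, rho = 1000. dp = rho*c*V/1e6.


dp = 1000 * 1067 * 2.7 / 1e6 = 2.8809 MPa


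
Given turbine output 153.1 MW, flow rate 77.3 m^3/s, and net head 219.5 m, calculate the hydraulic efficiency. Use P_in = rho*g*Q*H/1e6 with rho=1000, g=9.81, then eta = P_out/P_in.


P_in = 1000 * 9.81 * 77.3 * 219.5 / 1e6 = 166.4497 MW
eta = 153.1 / 166.4497 = 0.9198


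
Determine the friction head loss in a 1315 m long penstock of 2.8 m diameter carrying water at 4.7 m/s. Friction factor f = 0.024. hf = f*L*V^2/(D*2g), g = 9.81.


hf = 0.024 * 1315 * 4.7^2 / (2.8 * 2 * 9.81) = 12.6904 m


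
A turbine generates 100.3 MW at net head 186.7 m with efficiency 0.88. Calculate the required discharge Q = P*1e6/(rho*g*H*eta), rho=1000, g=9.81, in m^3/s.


Q = 100.3 * 1e6 / (1000 * 9.81 * 186.7 * 0.88) = 62.2307 m^3/s


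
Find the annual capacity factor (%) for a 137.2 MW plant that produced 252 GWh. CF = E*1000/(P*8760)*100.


CF = 252 * 1000 / (137.2 * 8760) * 100 = 20.9673 %


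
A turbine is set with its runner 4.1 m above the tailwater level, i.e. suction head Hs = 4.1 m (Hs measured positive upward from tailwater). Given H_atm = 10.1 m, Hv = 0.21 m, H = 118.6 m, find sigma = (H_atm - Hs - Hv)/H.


sigma = (10.1 - 4.1 - 0.21) / 118.6 = 0.0488


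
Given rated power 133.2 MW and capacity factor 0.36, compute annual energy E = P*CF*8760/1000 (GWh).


E = 133.2 * 0.36 * 8760 / 1000 = 420.0595 GWh


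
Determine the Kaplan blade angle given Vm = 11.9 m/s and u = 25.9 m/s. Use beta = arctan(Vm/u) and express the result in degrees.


beta = arctan(11.9 / 25.9) = 24.6769 degrees


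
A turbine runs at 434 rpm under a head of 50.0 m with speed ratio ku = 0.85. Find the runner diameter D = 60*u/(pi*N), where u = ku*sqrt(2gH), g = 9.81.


u = 0.85 * sqrt(2*9.81*50.0) = 26.6228 m/s
D = 60 * 26.6228 / (pi * 434) = 1.1716 m


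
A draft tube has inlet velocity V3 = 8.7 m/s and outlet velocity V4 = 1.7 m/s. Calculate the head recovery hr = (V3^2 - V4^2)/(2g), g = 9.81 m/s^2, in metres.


hr = (8.7^2 - 1.7^2) / (2*9.81) = 3.7105 m


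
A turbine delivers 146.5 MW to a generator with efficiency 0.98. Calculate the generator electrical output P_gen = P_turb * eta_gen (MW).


P_gen = 146.5 * 0.98 = 143.5700 MW


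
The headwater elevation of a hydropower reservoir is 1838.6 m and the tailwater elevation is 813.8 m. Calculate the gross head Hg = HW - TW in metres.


Hg = 1838.6 - 813.8 = 1024.8000 m


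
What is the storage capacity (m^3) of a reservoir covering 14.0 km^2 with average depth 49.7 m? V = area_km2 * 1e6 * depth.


V = 14.0 * 1e6 * 49.7 = 6.9580e+08 m^3


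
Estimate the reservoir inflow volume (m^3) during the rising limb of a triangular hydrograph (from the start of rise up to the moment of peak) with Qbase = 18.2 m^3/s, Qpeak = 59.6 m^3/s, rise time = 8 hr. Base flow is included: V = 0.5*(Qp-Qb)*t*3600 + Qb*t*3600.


V = 0.5*(59.6 - 18.2)*8*3600 + 18.2*8*3600 = 1.1203e+06 m^3


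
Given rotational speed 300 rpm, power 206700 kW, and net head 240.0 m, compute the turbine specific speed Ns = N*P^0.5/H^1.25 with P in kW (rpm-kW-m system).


Ns = 300 * 206700^0.5 / 240.0^1.25 = 144.3868


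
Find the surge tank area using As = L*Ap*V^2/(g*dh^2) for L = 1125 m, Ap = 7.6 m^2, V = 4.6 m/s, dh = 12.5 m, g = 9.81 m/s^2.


As = 1125 * 7.6 * 4.6^2 / (9.81 * 12.5^2) = 118.0301 m^2


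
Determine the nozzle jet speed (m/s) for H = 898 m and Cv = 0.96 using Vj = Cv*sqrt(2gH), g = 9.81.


Vj = 0.96 * sqrt(2*9.81*898) = 127.4263 m/s


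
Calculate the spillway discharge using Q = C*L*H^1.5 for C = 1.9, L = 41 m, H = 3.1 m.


Q = 1.9 * 41 * 3.1^1.5 = 425.1870 m^3/s


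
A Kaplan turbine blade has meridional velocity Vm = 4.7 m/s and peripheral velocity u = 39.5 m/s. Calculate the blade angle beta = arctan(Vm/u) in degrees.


beta = arctan(4.7 / 39.5) = 6.7856 degrees


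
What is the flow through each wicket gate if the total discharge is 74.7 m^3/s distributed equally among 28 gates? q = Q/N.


q = 74.7 / 28 = 2.6679 m^3/s


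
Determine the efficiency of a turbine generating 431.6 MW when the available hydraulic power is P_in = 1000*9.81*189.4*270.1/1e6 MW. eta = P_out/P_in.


P_in = 1000 * 9.81 * 189.4 * 270.1 / 1e6 = 501.8496 MW
eta = 431.6 / 501.8496 = 0.8600


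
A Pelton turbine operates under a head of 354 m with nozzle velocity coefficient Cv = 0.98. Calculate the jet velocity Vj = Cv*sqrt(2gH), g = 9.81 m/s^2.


Vj = 0.98 * sqrt(2*9.81*354) = 81.6728 m/s


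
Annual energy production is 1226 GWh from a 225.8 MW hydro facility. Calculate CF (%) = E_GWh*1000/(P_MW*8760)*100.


CF = 1226 * 1000 / (225.8 * 8760) * 100 = 61.9815 %


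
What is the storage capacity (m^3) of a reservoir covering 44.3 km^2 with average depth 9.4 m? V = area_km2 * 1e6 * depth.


V = 44.3 * 1e6 * 9.4 = 4.1642e+08 m^3


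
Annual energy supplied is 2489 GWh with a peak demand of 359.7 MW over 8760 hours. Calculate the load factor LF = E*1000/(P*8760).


LF = 2489 * 1000 / (359.7 * 8760) = 0.7899


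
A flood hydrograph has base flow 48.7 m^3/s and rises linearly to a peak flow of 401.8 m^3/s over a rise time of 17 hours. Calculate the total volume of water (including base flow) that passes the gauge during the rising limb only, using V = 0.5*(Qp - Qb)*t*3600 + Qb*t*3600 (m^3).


V = 0.5*(401.8 - 48.7)*17*3600 + 48.7*17*3600 = 1.3785e+07 m^3


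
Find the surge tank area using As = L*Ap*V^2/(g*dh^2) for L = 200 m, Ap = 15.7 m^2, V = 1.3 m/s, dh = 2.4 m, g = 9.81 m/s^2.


As = 200 * 15.7 * 1.3^2 / (9.81 * 2.4^2) = 93.9128 m^2


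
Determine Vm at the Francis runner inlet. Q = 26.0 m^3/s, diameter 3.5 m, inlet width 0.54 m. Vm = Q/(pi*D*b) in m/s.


Vm = 26.0 / (pi * 3.5 * 0.54) = 4.3789 m/s


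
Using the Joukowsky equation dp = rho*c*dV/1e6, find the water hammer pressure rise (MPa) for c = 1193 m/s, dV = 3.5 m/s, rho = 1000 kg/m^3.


dp = 1000 * 1193 * 3.5 / 1e6 = 4.1755 MPa


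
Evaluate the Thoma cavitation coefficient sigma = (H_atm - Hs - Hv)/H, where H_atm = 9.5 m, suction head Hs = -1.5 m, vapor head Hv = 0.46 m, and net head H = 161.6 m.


sigma = (9.5 - (-1.5) - 0.46) / 161.6 = 0.0652


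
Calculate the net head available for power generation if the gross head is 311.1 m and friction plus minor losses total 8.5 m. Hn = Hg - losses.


Hn = 311.1 - 8.5 = 302.6000 m


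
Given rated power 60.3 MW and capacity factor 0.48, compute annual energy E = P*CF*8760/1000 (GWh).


E = 60.3 * 0.48 * 8760 / 1000 = 253.5494 GWh


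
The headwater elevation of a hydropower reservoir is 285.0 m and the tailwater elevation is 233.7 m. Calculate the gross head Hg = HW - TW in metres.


Hg = 285.0 - 233.7 = 51.3000 m


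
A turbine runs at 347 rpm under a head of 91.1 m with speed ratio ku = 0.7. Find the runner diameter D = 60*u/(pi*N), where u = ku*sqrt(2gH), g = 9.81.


u = 0.7 * sqrt(2*9.81*91.1) = 29.5942 m/s
D = 60 * 29.5942 / (pi * 347) = 1.6288 m


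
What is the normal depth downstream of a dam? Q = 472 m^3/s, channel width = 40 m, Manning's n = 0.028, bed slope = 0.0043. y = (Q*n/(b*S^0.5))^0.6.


y = (472 * 0.028 / (40 * 0.0043^0.5))^0.6 = 2.6387 m


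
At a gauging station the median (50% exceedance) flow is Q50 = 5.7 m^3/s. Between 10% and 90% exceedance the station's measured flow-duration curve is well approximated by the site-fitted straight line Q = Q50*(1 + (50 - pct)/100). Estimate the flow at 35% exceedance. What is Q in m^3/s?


Q = 5.7 * (1 + (50 - 35)/100) = 6.5550 m^3/s


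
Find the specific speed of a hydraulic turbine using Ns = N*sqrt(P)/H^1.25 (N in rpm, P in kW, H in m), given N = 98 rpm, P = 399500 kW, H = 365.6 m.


Ns = 98 * 399500^0.5 / 365.6^1.25 = 38.7460


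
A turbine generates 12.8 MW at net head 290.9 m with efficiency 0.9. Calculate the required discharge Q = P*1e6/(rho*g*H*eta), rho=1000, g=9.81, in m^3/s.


Q = 12.8 * 1e6 / (1000 * 9.81 * 290.9 * 0.9) = 4.9837 m^3/s


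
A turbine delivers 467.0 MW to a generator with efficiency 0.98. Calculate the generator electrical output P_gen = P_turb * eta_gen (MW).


P_gen = 467.0 * 0.98 = 457.6600 MW


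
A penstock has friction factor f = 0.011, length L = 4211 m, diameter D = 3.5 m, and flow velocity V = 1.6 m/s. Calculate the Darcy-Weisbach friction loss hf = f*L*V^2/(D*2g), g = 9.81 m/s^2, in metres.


hf = 0.011 * 4211 * 1.6^2 / (3.5 * 2 * 9.81) = 1.7268 m


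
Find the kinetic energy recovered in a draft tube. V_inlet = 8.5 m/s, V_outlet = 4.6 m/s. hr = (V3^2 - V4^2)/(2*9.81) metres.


hr = (8.5^2 - 4.6^2) / (2*9.81) = 2.6040 m


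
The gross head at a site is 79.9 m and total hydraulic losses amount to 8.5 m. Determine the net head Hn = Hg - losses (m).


Hn = 79.9 - 8.5 = 71.4000 m


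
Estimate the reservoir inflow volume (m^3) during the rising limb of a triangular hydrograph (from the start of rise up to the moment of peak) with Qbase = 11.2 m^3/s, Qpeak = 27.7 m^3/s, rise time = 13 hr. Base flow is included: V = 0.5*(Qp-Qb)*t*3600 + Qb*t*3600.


V = 0.5*(27.7 - 11.2)*13*3600 + 11.2*13*3600 = 910260.0000 m^3


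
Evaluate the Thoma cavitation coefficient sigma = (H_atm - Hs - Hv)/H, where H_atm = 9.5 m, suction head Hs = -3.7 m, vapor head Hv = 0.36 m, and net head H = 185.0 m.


sigma = (9.5 - (-3.7) - 0.36) / 185.0 = 0.0694


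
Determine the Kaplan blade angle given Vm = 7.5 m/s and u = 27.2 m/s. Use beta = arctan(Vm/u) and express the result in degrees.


beta = arctan(7.5 / 27.2) = 15.4154 degrees


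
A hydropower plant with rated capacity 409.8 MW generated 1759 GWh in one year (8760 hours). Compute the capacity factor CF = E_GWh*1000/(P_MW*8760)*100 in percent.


CF = 1759 * 1000 / (409.8 * 8760) * 100 = 48.9993 %


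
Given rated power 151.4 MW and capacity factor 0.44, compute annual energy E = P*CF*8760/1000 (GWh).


E = 151.4 * 0.44 * 8760 / 1000 = 583.5562 GWh


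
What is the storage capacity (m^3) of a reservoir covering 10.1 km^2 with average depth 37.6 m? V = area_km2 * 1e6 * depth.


V = 10.1 * 1e6 * 37.6 = 3.7976e+08 m^3


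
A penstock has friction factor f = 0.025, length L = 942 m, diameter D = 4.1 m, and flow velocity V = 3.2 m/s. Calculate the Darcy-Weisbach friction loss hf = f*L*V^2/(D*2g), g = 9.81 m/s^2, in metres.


hf = 0.025 * 942 * 3.2^2 / (4.1 * 2 * 9.81) = 2.9978 m


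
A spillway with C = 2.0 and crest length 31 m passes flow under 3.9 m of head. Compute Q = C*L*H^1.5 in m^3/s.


Q = 2.0 * 31 * 3.9^1.5 = 477.5167 m^3/s


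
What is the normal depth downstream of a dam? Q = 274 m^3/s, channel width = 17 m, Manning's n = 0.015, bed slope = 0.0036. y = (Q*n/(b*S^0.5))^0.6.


y = (274 * 0.015 / (17 * 0.0036^0.5))^0.6 = 2.3075 m


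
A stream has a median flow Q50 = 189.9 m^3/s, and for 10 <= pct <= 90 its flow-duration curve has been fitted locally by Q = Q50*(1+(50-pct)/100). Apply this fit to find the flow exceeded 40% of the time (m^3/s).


Q = 189.9 * (1 + (50 - 40)/100) = 208.8900 m^3/s


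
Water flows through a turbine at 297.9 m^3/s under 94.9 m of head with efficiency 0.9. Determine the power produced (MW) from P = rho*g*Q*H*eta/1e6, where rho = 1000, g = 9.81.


P = 1000 * 9.81 * 297.9 * 94.9 * 0.9 / 1e6 = 249.6021 MW


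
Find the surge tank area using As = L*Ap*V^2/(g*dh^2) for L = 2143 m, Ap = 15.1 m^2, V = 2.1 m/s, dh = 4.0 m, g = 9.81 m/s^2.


As = 2143 * 15.1 * 2.1^2 / (9.81 * 4.0^2) = 909.1776 m^2


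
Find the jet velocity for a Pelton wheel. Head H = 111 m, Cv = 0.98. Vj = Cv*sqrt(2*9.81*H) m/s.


Vj = 0.98 * sqrt(2*9.81*111) = 45.7338 m/s


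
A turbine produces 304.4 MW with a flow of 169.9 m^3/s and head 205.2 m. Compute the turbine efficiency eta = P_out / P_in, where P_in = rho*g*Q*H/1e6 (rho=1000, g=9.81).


P_in = 1000 * 9.81 * 169.9 * 205.2 / 1e6 = 342.0107 MW
eta = 304.4 / 342.0107 = 0.8900


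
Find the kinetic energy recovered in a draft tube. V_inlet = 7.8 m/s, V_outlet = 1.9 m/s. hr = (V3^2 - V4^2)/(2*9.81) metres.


hr = (7.8^2 - 1.9^2) / (2*9.81) = 2.9169 m


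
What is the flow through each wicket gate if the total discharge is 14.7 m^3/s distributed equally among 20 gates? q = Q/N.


q = 14.7 / 20 = 0.7350 m^3/s


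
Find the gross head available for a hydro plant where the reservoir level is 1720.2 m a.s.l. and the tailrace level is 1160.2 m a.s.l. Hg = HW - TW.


Hg = 1720.2 - 1160.2 = 560.0000 m


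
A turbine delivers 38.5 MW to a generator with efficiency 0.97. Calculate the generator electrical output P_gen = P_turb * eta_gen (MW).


P_gen = 38.5 * 0.97 = 37.3450 MW


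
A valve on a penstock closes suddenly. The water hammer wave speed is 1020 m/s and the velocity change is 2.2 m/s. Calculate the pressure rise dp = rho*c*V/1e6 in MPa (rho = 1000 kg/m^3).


dp = 1000 * 1020 * 2.2 / 1e6 = 2.2440 MPa


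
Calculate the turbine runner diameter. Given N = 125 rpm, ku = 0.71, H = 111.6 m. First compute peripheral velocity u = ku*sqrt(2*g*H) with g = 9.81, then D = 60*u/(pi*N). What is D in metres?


u = 0.71 * sqrt(2*9.81*111.6) = 33.2231 m/s
D = 60 * 33.2231 / (pi * 125) = 5.0761 m


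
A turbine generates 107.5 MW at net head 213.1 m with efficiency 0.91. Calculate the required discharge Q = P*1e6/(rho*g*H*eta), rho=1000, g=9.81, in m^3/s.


Q = 107.5 * 1e6 / (1000 * 9.81 * 213.1 * 0.91) = 56.5086 m^3/s


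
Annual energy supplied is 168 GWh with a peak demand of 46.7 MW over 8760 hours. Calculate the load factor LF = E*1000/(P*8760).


LF = 168 * 1000 / (46.7 * 8760) = 0.4107


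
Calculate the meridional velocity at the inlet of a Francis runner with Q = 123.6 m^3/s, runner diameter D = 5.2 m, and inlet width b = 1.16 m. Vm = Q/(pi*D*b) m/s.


Vm = 123.6 / (pi * 5.2 * 1.16) = 6.5224 m/s


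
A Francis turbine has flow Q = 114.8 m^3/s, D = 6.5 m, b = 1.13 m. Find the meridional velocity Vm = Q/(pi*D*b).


Vm = 114.8 / (pi * 6.5 * 1.13) = 4.9751 m/s


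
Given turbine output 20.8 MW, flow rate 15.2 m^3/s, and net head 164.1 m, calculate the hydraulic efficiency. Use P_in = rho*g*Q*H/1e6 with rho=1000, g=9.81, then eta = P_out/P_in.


P_in = 1000 * 9.81 * 15.2 * 164.1 / 1e6 = 24.4693 MW
eta = 20.8 / 24.4693 = 0.8500


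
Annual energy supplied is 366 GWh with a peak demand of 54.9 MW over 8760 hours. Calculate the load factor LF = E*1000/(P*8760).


LF = 366 * 1000 / (54.9 * 8760) = 0.7610


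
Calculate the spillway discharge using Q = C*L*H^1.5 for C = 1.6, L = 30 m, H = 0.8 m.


Q = 1.6 * 30 * 0.8^1.5 = 34.3460 m^3/s


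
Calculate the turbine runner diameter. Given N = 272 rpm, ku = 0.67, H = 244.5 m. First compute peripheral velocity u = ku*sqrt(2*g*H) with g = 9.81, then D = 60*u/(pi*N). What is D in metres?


u = 0.67 * sqrt(2*9.81*244.5) = 46.4049 m/s
D = 60 * 46.4049 / (pi * 272) = 3.2583 m


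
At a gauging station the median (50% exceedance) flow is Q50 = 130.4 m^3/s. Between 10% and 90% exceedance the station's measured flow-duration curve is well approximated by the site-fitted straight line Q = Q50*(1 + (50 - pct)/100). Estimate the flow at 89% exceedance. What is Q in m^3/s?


Q = 130.4 * (1 + (50 - 89)/100) = 79.5440 m^3/s


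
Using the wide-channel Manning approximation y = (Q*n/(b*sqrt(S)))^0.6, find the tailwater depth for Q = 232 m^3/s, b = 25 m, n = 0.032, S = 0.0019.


y = (232 * 0.032 / (25 * 0.0019^0.5))^0.6 = 3.1622 m


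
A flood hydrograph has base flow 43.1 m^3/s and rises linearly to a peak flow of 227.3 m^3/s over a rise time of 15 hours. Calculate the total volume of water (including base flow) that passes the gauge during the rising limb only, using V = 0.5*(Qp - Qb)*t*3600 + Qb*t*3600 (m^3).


V = 0.5*(227.3 - 43.1)*15*3600 + 43.1*15*3600 = 7.3008e+06 m^3


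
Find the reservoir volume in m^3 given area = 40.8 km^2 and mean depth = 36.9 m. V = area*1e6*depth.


V = 40.8 * 1e6 * 36.9 = 1.5055e+09 m^3


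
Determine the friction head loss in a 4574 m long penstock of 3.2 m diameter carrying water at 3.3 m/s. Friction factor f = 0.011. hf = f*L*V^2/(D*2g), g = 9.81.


hf = 0.011 * 4574 * 3.3^2 / (3.2 * 2 * 9.81) = 8.7271 m


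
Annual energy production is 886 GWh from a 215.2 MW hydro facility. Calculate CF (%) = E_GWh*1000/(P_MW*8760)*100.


CF = 886 * 1000 / (215.2 * 8760) * 100 = 46.9989 %


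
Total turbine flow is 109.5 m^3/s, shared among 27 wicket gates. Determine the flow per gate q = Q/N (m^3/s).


q = 109.5 / 27 = 4.0556 m^3/s


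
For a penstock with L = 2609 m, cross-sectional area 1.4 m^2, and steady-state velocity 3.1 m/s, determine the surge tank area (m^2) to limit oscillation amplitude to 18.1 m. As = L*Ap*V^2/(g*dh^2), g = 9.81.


As = 2609 * 1.4 * 3.1^2 / (9.81 * 18.1^2) = 10.9219 m^2


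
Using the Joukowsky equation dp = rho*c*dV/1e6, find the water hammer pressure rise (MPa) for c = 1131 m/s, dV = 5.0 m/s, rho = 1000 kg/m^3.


dp = 1000 * 1131 * 5.0 / 1e6 = 5.6550 MPa


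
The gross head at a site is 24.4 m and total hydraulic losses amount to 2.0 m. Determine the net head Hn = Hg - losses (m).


Hn = 24.4 - 2.0 = 22.4000 m


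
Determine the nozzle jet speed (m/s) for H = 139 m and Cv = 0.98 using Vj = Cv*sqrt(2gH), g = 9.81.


Vj = 0.98 * sqrt(2*9.81*139) = 51.1780 m/s


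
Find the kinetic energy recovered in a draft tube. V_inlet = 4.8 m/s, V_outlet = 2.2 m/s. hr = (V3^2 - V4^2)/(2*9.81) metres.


hr = (4.8^2 - 2.2^2) / (2*9.81) = 0.9276 m


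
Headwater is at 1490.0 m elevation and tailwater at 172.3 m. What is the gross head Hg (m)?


Hg = 1490.0 - 172.3 = 1317.7000 m


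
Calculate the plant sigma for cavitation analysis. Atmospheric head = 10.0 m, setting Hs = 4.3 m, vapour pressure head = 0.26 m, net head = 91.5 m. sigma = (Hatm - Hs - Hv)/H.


sigma = (10.0 - 4.3 - 0.26) / 91.5 = 0.0595


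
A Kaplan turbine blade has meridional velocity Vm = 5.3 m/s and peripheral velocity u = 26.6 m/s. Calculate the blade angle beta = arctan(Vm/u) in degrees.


beta = arctan(5.3 / 26.6) = 11.2685 degrees


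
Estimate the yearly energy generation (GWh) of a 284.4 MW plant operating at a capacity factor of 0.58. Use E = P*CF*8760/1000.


E = 284.4 * 0.58 * 8760 / 1000 = 1444.9795 GWh


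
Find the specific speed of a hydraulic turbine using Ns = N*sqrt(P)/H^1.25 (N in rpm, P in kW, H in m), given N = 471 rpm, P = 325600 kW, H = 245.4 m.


Ns = 471 * 325600^0.5 / 245.4^1.25 = 276.7068


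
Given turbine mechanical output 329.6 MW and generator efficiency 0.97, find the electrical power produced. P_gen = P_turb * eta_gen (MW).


P_gen = 329.6 * 0.97 = 319.7120 MW


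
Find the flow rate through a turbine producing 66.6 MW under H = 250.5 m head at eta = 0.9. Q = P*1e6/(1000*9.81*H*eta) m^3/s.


Q = 66.6 * 1e6 / (1000 * 9.81 * 250.5 * 0.9) = 30.1131 m^3/s


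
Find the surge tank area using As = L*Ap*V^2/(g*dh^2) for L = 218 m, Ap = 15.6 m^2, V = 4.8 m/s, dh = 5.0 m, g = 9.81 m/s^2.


As = 218 * 15.6 * 4.8^2 / (9.81 * 5.0^2) = 319.4880 m^2


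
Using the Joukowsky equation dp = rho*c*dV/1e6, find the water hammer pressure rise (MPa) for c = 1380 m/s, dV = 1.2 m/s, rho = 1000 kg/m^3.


dp = 1000 * 1380 * 1.2 / 1e6 = 1.6560 MPa


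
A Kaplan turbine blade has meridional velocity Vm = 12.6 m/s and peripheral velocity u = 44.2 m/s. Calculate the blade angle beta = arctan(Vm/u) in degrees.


beta = arctan(12.6 / 44.2) = 15.9111 degrees


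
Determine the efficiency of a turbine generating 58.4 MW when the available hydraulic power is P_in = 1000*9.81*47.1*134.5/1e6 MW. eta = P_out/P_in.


P_in = 1000 * 9.81 * 47.1 * 134.5 / 1e6 = 62.1459 MW
eta = 58.4 / 62.1459 = 0.9397


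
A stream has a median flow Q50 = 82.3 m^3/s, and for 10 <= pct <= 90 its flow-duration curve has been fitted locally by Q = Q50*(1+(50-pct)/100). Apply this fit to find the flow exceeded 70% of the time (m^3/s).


Q = 82.3 * (1 + (50 - 70)/100) = 65.8400 m^3/s


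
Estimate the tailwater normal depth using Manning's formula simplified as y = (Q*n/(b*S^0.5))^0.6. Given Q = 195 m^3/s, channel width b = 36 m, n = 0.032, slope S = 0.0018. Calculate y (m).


y = (195 * 0.032 / (36 * 0.0018^0.5))^0.6 = 2.3267 m


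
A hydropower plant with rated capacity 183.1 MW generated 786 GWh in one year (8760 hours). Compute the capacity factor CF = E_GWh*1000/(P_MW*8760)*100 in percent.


CF = 786 * 1000 / (183.1 * 8760) * 100 = 49.0038 %


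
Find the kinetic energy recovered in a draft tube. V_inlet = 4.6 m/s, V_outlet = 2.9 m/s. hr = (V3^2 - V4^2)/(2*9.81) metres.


hr = (4.6^2 - 2.9^2) / (2*9.81) = 0.6498 m


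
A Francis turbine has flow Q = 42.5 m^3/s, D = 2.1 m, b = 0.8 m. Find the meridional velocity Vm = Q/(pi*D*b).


Vm = 42.5 / (pi * 2.1 * 0.8) = 8.0525 m/s


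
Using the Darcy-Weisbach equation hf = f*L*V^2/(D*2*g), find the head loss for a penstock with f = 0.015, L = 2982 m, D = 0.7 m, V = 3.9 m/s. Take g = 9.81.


hf = 0.015 * 2982 * 3.9^2 / (0.7 * 2 * 9.81) = 49.5372 m


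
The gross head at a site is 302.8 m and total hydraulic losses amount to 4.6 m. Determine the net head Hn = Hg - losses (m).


Hn = 302.8 - 4.6 = 298.2000 m


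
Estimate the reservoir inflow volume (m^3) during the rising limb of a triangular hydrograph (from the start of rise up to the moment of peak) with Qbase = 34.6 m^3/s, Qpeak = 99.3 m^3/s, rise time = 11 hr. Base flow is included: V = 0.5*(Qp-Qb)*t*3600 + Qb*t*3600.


V = 0.5*(99.3 - 34.6)*11*3600 + 34.6*11*3600 = 2.6512e+06 m^3


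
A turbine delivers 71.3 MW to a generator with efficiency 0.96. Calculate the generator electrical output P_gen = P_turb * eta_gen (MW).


P_gen = 71.3 * 0.96 = 68.4480 MW


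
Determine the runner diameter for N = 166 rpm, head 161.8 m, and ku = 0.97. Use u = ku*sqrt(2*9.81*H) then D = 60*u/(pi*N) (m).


u = 0.97 * sqrt(2*9.81*161.8) = 54.6526 m/s
D = 60 * 54.6526 / (pi * 166) = 6.2879 m


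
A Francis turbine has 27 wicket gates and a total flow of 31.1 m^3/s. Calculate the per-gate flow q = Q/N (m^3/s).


q = 31.1 / 27 = 1.1519 m^3/s


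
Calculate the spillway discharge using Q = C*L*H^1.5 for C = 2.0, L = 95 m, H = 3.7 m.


Q = 2.0 * 95 * 3.7^1.5 = 1352.2475 m^3/s


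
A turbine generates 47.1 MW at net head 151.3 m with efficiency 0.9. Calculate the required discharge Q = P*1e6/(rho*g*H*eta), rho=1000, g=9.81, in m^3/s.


Q = 47.1 * 1e6 / (1000 * 9.81 * 151.3 * 0.9) = 35.2590 m^3/s


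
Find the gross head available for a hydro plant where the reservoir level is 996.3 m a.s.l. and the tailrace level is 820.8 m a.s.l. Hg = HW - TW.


Hg = 996.3 - 820.8 = 175.5000 m


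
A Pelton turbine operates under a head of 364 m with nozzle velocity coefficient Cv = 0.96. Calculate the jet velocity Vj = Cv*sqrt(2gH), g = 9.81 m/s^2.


Vj = 0.96 * sqrt(2*9.81*364) = 81.1281 m/s


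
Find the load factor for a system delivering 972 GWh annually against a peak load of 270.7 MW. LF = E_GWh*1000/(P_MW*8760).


LF = 972 * 1000 / (270.7 * 8760) = 0.4099


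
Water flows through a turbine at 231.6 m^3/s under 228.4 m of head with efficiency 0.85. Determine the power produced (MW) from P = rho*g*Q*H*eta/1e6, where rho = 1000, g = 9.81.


P = 1000 * 9.81 * 231.6 * 228.4 * 0.85 / 1e6 = 441.0853 MW


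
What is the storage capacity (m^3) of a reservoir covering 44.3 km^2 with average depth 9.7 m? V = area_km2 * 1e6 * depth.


V = 44.3 * 1e6 * 9.7 = 4.2971e+08 m^3


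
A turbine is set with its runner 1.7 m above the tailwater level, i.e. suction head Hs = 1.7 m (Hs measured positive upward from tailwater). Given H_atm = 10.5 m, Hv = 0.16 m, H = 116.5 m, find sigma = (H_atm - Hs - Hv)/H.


sigma = (10.5 - 1.7 - 0.16) / 116.5 = 0.0742


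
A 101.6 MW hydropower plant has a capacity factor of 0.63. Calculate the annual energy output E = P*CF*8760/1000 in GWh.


E = 101.6 * 0.63 * 8760 / 1000 = 560.7101 GWh


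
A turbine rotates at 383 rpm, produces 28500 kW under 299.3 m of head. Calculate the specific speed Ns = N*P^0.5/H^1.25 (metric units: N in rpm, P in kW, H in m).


Ns = 383 * 28500^0.5 / 299.3^1.25 = 51.9383


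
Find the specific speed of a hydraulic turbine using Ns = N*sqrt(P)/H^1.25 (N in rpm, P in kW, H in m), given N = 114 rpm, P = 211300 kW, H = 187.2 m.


Ns = 114 * 211300^0.5 / 187.2^1.25 = 75.6785
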